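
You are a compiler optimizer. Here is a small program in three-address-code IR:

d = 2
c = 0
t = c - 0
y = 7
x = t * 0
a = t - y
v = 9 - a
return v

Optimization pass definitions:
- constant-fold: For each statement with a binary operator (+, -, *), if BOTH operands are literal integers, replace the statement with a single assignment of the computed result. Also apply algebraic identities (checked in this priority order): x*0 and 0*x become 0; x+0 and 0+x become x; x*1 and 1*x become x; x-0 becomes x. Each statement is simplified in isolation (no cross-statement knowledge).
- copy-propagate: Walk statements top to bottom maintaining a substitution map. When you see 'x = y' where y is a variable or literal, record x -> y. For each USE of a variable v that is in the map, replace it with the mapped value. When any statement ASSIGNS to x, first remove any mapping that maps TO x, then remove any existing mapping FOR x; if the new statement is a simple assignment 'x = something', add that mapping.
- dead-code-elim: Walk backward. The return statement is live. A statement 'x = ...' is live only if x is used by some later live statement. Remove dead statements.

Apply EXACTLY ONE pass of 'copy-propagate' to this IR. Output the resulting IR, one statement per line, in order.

Applying copy-propagate statement-by-statement:
  [1] d = 2  (unchanged)
  [2] c = 0  (unchanged)
  [3] t = c - 0  -> t = 0 - 0
  [4] y = 7  (unchanged)
  [5] x = t * 0  (unchanged)
  [6] a = t - y  -> a = t - 7
  [7] v = 9 - a  (unchanged)
  [8] return v  (unchanged)
Result (8 stmts):
  d = 2
  c = 0
  t = 0 - 0
  y = 7
  x = t * 0
  a = t - 7
  v = 9 - a
  return v

Answer: d = 2
c = 0
t = 0 - 0
y = 7
x = t * 0
a = t - 7
v = 9 - a
return v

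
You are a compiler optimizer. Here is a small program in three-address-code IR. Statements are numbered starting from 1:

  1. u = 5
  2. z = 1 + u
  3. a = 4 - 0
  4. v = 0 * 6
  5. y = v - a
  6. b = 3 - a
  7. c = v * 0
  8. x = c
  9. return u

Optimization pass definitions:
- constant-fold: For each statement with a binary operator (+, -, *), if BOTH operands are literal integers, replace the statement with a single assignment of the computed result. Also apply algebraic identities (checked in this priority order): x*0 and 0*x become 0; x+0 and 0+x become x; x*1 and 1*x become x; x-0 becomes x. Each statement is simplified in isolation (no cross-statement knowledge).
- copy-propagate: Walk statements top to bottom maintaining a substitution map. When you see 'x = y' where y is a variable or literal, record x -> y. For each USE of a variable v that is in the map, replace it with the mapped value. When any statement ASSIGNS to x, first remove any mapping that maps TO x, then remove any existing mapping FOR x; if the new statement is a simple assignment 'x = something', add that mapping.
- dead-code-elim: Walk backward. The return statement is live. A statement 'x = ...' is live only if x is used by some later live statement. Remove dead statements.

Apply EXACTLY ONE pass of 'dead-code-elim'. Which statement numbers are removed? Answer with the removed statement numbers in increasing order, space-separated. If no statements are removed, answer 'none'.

Backward liveness scan:
Stmt 1 'u = 5': KEEP (u is live); live-in = []
Stmt 2 'z = 1 + u': DEAD (z not in live set ['u'])
Stmt 3 'a = 4 - 0': DEAD (a not in live set ['u'])
Stmt 4 'v = 0 * 6': DEAD (v not in live set ['u'])
Stmt 5 'y = v - a': DEAD (y not in live set ['u'])
Stmt 6 'b = 3 - a': DEAD (b not in live set ['u'])
Stmt 7 'c = v * 0': DEAD (c not in live set ['u'])
Stmt 8 'x = c': DEAD (x not in live set ['u'])
Stmt 9 'return u': KEEP (return); live-in = ['u']
Removed statement numbers: [2, 3, 4, 5, 6, 7, 8]
Surviving IR:
  u = 5
  return u

Answer: 2 3 4 5 6 7 8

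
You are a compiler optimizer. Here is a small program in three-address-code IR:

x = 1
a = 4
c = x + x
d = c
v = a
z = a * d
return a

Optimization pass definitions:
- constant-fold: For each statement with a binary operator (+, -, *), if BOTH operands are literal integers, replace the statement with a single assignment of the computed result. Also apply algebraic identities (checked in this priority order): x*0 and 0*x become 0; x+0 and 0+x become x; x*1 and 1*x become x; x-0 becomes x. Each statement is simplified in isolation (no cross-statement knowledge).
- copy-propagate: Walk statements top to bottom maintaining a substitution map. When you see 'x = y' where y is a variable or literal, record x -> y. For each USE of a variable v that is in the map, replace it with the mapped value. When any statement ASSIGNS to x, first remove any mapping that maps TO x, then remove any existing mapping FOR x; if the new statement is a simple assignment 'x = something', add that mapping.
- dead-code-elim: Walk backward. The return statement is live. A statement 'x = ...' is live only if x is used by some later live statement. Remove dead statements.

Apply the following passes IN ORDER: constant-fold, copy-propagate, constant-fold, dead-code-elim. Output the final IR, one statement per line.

Answer: return 4

Derivation:
Initial IR:
  x = 1
  a = 4
  c = x + x
  d = c
  v = a
  z = a * d
  return a
After constant-fold (7 stmts):
  x = 1
  a = 4
  c = x + x
  d = c
  v = a
  z = a * d
  return a
After copy-propagate (7 stmts):
  x = 1
  a = 4
  c = 1 + 1
  d = c
  v = 4
  z = 4 * c
  return 4
After constant-fold (7 stmts):
  x = 1
  a = 4
  c = 2
  d = c
  v = 4
  z = 4 * c
  return 4
After dead-code-elim (1 stmts):
  return 4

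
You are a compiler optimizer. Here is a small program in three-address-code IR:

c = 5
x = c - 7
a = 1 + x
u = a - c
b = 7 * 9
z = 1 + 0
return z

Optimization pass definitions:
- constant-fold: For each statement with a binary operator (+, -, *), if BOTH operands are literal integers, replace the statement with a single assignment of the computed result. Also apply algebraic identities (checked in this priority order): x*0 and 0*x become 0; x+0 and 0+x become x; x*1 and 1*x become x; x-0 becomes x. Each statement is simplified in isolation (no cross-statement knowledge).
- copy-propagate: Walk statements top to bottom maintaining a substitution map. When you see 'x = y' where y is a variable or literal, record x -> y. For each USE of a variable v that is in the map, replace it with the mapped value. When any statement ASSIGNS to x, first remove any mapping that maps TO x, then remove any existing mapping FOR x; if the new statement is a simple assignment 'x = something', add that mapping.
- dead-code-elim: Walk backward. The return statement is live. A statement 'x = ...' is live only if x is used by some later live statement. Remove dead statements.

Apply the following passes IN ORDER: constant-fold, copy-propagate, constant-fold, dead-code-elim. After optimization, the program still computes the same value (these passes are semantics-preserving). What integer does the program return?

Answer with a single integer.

Initial IR:
  c = 5
  x = c - 7
  a = 1 + x
  u = a - c
  b = 7 * 9
  z = 1 + 0
  return z
After constant-fold (7 stmts):
  c = 5
  x = c - 7
  a = 1 + x
  u = a - c
  b = 63
  z = 1
  return z
After copy-propagate (7 stmts):
  c = 5
  x = 5 - 7
  a = 1 + x
  u = a - 5
  b = 63
  z = 1
  return 1
After constant-fold (7 stmts):
  c = 5
  x = -2
  a = 1 + x
  u = a - 5
  b = 63
  z = 1
  return 1
After dead-code-elim (1 stmts):
  return 1
Evaluate:
  c = 5  =>  c = 5
  x = c - 7  =>  x = -2
  a = 1 + x  =>  a = -1
  u = a - c  =>  u = -6
  b = 7 * 9  =>  b = 63
  z = 1 + 0  =>  z = 1
  return z = 1

Answer: 1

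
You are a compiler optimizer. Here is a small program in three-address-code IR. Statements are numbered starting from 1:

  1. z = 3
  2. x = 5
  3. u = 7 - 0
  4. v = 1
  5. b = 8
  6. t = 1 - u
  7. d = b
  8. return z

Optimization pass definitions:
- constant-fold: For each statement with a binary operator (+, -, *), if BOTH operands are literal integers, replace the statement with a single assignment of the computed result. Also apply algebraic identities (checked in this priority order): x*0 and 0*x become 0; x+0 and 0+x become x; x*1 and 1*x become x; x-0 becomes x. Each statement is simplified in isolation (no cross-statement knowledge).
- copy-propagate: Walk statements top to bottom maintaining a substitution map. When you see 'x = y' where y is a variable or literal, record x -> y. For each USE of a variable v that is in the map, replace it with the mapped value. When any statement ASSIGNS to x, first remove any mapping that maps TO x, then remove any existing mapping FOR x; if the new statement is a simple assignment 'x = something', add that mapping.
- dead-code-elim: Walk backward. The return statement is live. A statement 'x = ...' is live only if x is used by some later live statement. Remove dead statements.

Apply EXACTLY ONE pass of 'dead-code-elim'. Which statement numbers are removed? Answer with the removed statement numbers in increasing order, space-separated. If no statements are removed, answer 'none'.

Answer: 2 3 4 5 6 7

Derivation:
Backward liveness scan:
Stmt 1 'z = 3': KEEP (z is live); live-in = []
Stmt 2 'x = 5': DEAD (x not in live set ['z'])
Stmt 3 'u = 7 - 0': DEAD (u not in live set ['z'])
Stmt 4 'v = 1': DEAD (v not in live set ['z'])
Stmt 5 'b = 8': DEAD (b not in live set ['z'])
Stmt 6 't = 1 - u': DEAD (t not in live set ['z'])
Stmt 7 'd = b': DEAD (d not in live set ['z'])
Stmt 8 'return z': KEEP (return); live-in = ['z']
Removed statement numbers: [2, 3, 4, 5, 6, 7]
Surviving IR:
  z = 3
  return z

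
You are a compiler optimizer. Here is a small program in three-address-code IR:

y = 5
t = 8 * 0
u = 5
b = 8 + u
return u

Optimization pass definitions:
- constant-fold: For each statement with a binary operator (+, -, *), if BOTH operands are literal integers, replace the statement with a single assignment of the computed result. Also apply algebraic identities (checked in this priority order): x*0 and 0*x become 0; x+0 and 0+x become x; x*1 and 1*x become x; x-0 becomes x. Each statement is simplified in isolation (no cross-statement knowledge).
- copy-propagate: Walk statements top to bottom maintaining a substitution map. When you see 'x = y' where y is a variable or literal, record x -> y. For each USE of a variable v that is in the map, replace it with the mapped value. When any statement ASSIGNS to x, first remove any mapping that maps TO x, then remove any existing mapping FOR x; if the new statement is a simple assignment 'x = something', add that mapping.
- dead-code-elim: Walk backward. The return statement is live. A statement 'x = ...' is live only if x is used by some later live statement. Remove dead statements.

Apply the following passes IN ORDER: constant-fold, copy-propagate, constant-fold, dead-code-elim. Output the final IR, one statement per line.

Answer: return 5

Derivation:
Initial IR:
  y = 5
  t = 8 * 0
  u = 5
  b = 8 + u
  return u
After constant-fold (5 stmts):
  y = 5
  t = 0
  u = 5
  b = 8 + u
  return u
After copy-propagate (5 stmts):
  y = 5
  t = 0
  u = 5
  b = 8 + 5
  return 5
After constant-fold (5 stmts):
  y = 5
  t = 0
  u = 5
  b = 13
  return 5
After dead-code-elim (1 stmts):
  return 5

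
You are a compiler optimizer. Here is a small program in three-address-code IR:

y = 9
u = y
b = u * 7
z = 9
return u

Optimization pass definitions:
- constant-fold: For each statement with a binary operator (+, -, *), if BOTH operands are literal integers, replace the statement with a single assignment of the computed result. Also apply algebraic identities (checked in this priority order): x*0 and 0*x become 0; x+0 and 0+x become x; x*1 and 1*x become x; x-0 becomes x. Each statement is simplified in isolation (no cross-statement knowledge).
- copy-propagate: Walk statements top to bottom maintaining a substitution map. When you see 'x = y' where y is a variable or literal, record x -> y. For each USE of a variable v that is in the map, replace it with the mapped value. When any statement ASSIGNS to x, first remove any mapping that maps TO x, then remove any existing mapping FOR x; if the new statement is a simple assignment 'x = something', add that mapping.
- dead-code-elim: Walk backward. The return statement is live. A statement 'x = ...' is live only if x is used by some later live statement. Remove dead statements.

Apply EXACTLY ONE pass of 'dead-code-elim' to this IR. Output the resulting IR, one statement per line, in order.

Applying dead-code-elim statement-by-statement:
  [5] return u  -> KEEP (return); live=['u']
  [4] z = 9  -> DEAD (z not live)
  [3] b = u * 7  -> DEAD (b not live)
  [2] u = y  -> KEEP; live=['y']
  [1] y = 9  -> KEEP; live=[]
Result (3 stmts):
  y = 9
  u = y
  return u

Answer: y = 9
u = y
return u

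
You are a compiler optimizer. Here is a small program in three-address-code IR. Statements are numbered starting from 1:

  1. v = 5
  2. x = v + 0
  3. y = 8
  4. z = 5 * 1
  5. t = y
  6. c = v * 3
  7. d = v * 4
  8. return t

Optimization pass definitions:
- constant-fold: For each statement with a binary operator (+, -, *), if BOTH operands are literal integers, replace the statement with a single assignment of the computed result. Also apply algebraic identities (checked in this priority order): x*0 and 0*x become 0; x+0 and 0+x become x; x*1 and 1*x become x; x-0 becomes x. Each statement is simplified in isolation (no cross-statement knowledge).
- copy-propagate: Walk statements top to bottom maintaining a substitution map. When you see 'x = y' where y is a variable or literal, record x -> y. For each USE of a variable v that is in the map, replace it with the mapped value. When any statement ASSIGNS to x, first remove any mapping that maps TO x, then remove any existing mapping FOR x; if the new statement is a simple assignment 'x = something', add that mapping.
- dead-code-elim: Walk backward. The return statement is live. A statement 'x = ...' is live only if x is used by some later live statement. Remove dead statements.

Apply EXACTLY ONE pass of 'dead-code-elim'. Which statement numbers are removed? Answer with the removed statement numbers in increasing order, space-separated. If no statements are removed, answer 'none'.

Backward liveness scan:
Stmt 1 'v = 5': DEAD (v not in live set [])
Stmt 2 'x = v + 0': DEAD (x not in live set [])
Stmt 3 'y = 8': KEEP (y is live); live-in = []
Stmt 4 'z = 5 * 1': DEAD (z not in live set ['y'])
Stmt 5 't = y': KEEP (t is live); live-in = ['y']
Stmt 6 'c = v * 3': DEAD (c not in live set ['t'])
Stmt 7 'd = v * 4': DEAD (d not in live set ['t'])
Stmt 8 'return t': KEEP (return); live-in = ['t']
Removed statement numbers: [1, 2, 4, 6, 7]
Surviving IR:
  y = 8
  t = y
  return t

Answer: 1 2 4 6 7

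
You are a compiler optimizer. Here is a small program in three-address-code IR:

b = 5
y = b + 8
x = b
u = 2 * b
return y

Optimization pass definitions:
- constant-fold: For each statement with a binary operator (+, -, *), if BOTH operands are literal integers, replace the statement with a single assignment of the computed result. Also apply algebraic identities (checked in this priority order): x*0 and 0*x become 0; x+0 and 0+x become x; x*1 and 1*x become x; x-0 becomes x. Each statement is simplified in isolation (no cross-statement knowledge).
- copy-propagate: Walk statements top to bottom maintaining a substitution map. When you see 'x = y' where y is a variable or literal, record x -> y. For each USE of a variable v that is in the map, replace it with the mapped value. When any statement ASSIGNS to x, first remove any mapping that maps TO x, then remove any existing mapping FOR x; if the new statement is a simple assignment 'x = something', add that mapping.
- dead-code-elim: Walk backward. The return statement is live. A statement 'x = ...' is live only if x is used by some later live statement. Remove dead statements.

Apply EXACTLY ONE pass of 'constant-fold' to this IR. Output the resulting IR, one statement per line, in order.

Answer: b = 5
y = b + 8
x = b
u = 2 * b
return y

Derivation:
Applying constant-fold statement-by-statement:
  [1] b = 5  (unchanged)
  [2] y = b + 8  (unchanged)
  [3] x = b  (unchanged)
  [4] u = 2 * b  (unchanged)
  [5] return y  (unchanged)
Result (5 stmts):
  b = 5
  y = b + 8
  x = b
  u = 2 * b
  return y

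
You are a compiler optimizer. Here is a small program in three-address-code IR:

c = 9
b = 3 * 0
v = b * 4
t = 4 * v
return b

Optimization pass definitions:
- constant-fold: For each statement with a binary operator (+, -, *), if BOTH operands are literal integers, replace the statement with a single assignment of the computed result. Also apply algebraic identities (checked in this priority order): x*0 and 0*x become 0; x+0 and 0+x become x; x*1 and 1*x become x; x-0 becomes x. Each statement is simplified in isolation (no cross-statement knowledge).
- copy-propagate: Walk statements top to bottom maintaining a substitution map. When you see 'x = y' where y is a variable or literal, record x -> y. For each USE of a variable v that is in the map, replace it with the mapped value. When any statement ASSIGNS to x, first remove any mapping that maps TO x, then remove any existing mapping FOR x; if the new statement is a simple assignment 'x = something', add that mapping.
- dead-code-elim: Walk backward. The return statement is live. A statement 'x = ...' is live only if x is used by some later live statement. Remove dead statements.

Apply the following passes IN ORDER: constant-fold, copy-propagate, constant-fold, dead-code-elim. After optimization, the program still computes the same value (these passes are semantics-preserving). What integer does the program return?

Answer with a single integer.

Answer: 0

Derivation:
Initial IR:
  c = 9
  b = 3 * 0
  v = b * 4
  t = 4 * v
  return b
After constant-fold (5 stmts):
  c = 9
  b = 0
  v = b * 4
  t = 4 * v
  return b
After copy-propagate (5 stmts):
  c = 9
  b = 0
  v = 0 * 4
  t = 4 * v
  return 0
After constant-fold (5 stmts):
  c = 9
  b = 0
  v = 0
  t = 4 * v
  return 0
After dead-code-elim (1 stmts):
  return 0
Evaluate:
  c = 9  =>  c = 9
  b = 3 * 0  =>  b = 0
  v = b * 4  =>  v = 0
  t = 4 * v  =>  t = 0
  return b = 0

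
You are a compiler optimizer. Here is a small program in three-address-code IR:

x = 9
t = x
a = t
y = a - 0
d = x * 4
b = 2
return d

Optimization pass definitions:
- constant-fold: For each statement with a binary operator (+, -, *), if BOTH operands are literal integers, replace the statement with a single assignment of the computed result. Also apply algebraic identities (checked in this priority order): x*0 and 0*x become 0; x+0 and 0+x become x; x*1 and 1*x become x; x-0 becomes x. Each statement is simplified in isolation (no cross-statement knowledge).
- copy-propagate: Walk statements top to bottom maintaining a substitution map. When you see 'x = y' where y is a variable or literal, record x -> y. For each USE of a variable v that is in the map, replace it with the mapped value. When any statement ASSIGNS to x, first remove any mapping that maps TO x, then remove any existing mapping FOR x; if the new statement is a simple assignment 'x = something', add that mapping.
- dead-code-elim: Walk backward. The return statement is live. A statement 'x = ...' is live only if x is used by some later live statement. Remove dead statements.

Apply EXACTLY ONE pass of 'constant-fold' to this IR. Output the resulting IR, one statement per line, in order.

Applying constant-fold statement-by-statement:
  [1] x = 9  (unchanged)
  [2] t = x  (unchanged)
  [3] a = t  (unchanged)
  [4] y = a - 0  -> y = a
  [5] d = x * 4  (unchanged)
  [6] b = 2  (unchanged)
  [7] return d  (unchanged)
Result (7 stmts):
  x = 9
  t = x
  a = t
  y = a
  d = x * 4
  b = 2
  return d

Answer: x = 9
t = x
a = t
y = a
d = x * 4
b = 2
return d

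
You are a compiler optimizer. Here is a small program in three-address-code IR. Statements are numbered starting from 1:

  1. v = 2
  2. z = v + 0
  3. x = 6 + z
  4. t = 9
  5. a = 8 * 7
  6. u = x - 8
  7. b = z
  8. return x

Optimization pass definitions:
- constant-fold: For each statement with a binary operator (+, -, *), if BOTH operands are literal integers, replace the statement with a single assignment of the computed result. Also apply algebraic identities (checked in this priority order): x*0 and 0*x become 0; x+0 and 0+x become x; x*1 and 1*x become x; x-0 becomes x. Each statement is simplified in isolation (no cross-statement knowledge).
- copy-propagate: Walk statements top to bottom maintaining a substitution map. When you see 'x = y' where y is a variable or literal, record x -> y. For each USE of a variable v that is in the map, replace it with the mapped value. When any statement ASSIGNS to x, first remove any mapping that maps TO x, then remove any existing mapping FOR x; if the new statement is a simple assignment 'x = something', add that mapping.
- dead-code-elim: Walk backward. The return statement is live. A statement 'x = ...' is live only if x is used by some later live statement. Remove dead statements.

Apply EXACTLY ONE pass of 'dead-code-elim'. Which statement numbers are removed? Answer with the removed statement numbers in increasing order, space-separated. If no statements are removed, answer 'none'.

Backward liveness scan:
Stmt 1 'v = 2': KEEP (v is live); live-in = []
Stmt 2 'z = v + 0': KEEP (z is live); live-in = ['v']
Stmt 3 'x = 6 + z': KEEP (x is live); live-in = ['z']
Stmt 4 't = 9': DEAD (t not in live set ['x'])
Stmt 5 'a = 8 * 7': DEAD (a not in live set ['x'])
Stmt 6 'u = x - 8': DEAD (u not in live set ['x'])
Stmt 7 'b = z': DEAD (b not in live set ['x'])
Stmt 8 'return x': KEEP (return); live-in = ['x']
Removed statement numbers: [4, 5, 6, 7]
Surviving IR:
  v = 2
  z = v + 0
  x = 6 + z
  return x

Answer: 4 5 6 7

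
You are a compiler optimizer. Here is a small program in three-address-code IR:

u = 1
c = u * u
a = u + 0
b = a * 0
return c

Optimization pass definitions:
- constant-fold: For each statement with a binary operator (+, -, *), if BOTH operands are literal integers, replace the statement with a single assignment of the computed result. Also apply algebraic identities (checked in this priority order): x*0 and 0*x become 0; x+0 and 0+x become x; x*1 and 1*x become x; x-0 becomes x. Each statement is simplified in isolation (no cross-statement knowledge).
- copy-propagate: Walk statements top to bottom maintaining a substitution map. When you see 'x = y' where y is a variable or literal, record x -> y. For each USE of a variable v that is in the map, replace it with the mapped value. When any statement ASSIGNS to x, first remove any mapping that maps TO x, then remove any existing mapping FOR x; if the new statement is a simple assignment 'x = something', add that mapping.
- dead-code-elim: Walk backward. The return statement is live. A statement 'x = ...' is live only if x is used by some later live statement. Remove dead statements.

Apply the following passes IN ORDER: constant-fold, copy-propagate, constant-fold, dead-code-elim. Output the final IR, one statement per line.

Initial IR:
  u = 1
  c = u * u
  a = u + 0
  b = a * 0
  return c
After constant-fold (5 stmts):
  u = 1
  c = u * u
  a = u
  b = 0
  return c
After copy-propagate (5 stmts):
  u = 1
  c = 1 * 1
  a = 1
  b = 0
  return c
After constant-fold (5 stmts):
  u = 1
  c = 1
  a = 1
  b = 0
  return c
After dead-code-elim (2 stmts):
  c = 1
  return c

Answer: c = 1
return c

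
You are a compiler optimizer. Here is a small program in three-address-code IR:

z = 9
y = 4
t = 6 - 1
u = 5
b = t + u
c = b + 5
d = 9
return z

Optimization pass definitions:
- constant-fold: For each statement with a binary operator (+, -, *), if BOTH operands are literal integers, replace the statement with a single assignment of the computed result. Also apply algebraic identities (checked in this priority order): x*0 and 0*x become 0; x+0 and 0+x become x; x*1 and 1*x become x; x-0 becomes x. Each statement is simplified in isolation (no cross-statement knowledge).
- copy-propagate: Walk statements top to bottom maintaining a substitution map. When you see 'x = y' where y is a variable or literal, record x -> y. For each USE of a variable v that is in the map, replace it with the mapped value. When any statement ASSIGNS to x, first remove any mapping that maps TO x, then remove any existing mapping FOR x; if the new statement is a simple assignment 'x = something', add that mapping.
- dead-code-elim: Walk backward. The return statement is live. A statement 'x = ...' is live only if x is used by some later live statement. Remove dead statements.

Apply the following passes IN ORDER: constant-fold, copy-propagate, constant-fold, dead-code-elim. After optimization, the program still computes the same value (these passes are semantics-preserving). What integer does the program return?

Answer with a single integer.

Answer: 9

Derivation:
Initial IR:
  z = 9
  y = 4
  t = 6 - 1
  u = 5
  b = t + u
  c = b + 5
  d = 9
  return z
After constant-fold (8 stmts):
  z = 9
  y = 4
  t = 5
  u = 5
  b = t + u
  c = b + 5
  d = 9
  return z
After copy-propagate (8 stmts):
  z = 9
  y = 4
  t = 5
  u = 5
  b = 5 + 5
  c = b + 5
  d = 9
  return 9
After constant-fold (8 stmts):
  z = 9
  y = 4
  t = 5
  u = 5
  b = 10
  c = b + 5
  d = 9
  return 9
After dead-code-elim (1 stmts):
  return 9
Evaluate:
  z = 9  =>  z = 9
  y = 4  =>  y = 4
  t = 6 - 1  =>  t = 5
  u = 5  =>  u = 5
  b = t + u  =>  b = 10
  c = b + 5  =>  c = 15
  d = 9  =>  d = 9
  return z = 9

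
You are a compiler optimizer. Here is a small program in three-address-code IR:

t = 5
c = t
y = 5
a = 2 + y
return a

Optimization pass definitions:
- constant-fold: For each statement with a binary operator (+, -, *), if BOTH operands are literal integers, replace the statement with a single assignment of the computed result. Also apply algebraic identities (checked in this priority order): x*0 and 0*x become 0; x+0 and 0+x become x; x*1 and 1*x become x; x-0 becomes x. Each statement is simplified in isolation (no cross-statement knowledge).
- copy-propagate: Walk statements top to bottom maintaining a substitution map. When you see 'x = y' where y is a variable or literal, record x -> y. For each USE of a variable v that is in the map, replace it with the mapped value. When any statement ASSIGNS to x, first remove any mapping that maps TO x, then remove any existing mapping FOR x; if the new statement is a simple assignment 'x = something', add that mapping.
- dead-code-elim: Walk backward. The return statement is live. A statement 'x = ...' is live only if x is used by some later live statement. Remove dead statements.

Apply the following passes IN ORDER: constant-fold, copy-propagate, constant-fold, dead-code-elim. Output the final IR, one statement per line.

Initial IR:
  t = 5
  c = t
  y = 5
  a = 2 + y
  return a
After constant-fold (5 stmts):
  t = 5
  c = t
  y = 5
  a = 2 + y
  return a
After copy-propagate (5 stmts):
  t = 5
  c = 5
  y = 5
  a = 2 + 5
  return a
After constant-fold (5 stmts):
  t = 5
  c = 5
  y = 5
  a = 7
  return a
After dead-code-elim (2 stmts):
  a = 7
  return a

Answer: a = 7
return a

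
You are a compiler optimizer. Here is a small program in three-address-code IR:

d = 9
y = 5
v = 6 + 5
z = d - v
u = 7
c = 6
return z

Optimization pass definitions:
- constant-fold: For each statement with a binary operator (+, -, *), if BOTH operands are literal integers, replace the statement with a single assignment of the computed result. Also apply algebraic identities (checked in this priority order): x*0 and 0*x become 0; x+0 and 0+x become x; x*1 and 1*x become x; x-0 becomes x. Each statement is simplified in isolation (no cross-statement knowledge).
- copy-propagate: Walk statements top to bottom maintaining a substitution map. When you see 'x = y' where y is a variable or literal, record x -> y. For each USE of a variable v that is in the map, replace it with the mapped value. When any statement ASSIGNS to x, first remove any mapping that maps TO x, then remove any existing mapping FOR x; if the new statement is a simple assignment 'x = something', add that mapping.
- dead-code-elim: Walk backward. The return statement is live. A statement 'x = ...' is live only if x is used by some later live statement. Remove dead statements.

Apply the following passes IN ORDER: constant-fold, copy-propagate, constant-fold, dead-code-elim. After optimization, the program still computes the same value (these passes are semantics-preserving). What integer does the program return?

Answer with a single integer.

Initial IR:
  d = 9
  y = 5
  v = 6 + 5
  z = d - v
  u = 7
  c = 6
  return z
After constant-fold (7 stmts):
  d = 9
  y = 5
  v = 11
  z = d - v
  u = 7
  c = 6
  return z
After copy-propagate (7 stmts):
  d = 9
  y = 5
  v = 11
  z = 9 - 11
  u = 7
  c = 6
  return z
After constant-fold (7 stmts):
  d = 9
  y = 5
  v = 11
  z = -2
  u = 7
  c = 6
  return z
After dead-code-elim (2 stmts):
  z = -2
  return z
Evaluate:
  d = 9  =>  d = 9
  y = 5  =>  y = 5
  v = 6 + 5  =>  v = 11
  z = d - v  =>  z = -2
  u = 7  =>  u = 7
  c = 6  =>  c = 6
  return z = -2

Answer: -2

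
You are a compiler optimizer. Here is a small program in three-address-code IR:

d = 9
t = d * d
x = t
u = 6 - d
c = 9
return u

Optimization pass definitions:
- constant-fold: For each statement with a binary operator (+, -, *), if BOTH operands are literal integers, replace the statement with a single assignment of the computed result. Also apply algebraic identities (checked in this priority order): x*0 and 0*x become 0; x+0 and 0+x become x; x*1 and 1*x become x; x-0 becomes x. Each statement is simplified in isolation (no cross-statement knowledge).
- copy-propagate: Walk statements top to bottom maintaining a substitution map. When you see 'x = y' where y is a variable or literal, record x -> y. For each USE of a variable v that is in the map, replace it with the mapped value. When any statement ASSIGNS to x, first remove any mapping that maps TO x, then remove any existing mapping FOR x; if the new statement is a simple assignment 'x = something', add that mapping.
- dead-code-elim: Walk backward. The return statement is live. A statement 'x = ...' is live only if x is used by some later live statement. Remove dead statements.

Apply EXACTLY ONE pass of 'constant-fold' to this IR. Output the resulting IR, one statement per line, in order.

Answer: d = 9
t = d * d
x = t
u = 6 - d
c = 9
return u

Derivation:
Applying constant-fold statement-by-statement:
  [1] d = 9  (unchanged)
  [2] t = d * d  (unchanged)
  [3] x = t  (unchanged)
  [4] u = 6 - d  (unchanged)
  [5] c = 9  (unchanged)
  [6] return u  (unchanged)
Result (6 stmts):
  d = 9
  t = d * d
  x = t
  u = 6 - d
  c = 9
  return u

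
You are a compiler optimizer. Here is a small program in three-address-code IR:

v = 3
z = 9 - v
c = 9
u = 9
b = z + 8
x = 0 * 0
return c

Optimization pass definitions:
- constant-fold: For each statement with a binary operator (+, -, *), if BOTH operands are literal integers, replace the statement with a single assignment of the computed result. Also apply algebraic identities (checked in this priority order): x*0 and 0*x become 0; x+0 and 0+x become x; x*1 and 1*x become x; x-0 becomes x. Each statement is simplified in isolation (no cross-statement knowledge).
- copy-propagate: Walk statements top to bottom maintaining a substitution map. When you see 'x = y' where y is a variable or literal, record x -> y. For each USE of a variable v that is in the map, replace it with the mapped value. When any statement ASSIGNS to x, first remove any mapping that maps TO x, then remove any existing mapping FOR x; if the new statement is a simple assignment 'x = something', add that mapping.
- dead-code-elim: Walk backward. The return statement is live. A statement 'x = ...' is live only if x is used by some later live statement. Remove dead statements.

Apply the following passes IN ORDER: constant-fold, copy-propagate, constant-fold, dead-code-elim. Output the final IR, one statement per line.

Initial IR:
  v = 3
  z = 9 - v
  c = 9
  u = 9
  b = z + 8
  x = 0 * 0
  return c
After constant-fold (7 stmts):
  v = 3
  z = 9 - v
  c = 9
  u = 9
  b = z + 8
  x = 0
  return c
After copy-propagate (7 stmts):
  v = 3
  z = 9 - 3
  c = 9
  u = 9
  b = z + 8
  x = 0
  return 9
After constant-fold (7 stmts):
  v = 3
  z = 6
  c = 9
  u = 9
  b = z + 8
  x = 0
  return 9
After dead-code-elim (1 stmts):
  return 9

Answer: return 9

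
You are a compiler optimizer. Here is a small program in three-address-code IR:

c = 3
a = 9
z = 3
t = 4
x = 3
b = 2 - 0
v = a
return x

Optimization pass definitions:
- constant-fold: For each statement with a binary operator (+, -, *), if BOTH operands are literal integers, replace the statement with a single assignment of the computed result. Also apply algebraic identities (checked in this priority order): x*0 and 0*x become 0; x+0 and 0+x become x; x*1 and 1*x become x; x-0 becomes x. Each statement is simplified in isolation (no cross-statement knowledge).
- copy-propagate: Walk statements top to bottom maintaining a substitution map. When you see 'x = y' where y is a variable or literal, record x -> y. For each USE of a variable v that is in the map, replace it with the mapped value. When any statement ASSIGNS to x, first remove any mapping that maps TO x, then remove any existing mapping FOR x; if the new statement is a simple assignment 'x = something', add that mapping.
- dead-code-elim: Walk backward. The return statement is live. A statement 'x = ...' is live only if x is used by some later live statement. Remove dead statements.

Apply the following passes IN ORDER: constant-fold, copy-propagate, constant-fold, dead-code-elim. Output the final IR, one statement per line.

Initial IR:
  c = 3
  a = 9
  z = 3
  t = 4
  x = 3
  b = 2 - 0
  v = a
  return x
After constant-fold (8 stmts):
  c = 3
  a = 9
  z = 3
  t = 4
  x = 3
  b = 2
  v = a
  return x
After copy-propagate (8 stmts):
  c = 3
  a = 9
  z = 3
  t = 4
  x = 3
  b = 2
  v = 9
  return 3
After constant-fold (8 stmts):
  c = 3
  a = 9
  z = 3
  t = 4
  x = 3
  b = 2
  v = 9
  return 3
After dead-code-elim (1 stmts):
  return 3

Answer: return 3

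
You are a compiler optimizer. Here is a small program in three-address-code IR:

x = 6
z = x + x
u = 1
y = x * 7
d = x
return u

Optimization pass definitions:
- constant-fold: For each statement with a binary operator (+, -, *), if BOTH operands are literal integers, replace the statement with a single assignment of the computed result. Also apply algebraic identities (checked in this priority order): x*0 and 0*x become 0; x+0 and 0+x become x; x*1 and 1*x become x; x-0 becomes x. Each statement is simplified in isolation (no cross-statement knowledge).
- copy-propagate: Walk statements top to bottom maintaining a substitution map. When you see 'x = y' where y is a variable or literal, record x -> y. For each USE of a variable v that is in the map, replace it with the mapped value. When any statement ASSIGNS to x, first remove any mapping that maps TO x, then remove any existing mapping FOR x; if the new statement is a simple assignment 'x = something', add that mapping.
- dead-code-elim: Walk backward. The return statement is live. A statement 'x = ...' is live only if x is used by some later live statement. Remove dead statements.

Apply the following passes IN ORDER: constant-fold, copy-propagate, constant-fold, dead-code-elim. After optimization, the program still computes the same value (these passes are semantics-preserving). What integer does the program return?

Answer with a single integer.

Answer: 1

Derivation:
Initial IR:
  x = 6
  z = x + x
  u = 1
  y = x * 7
  d = x
  return u
After constant-fold (6 stmts):
  x = 6
  z = x + x
  u = 1
  y = x * 7
  d = x
  return u
After copy-propagate (6 stmts):
  x = 6
  z = 6 + 6
  u = 1
  y = 6 * 7
  d = 6
  return 1
After constant-fold (6 stmts):
  x = 6
  z = 12
  u = 1
  y = 42
  d = 6
  return 1
After dead-code-elim (1 stmts):
  return 1
Evaluate:
  x = 6  =>  x = 6
  z = x + x  =>  z = 12
  u = 1  =>  u = 1
  y = x * 7  =>  y = 42
  d = x  =>  d = 6
  return u = 1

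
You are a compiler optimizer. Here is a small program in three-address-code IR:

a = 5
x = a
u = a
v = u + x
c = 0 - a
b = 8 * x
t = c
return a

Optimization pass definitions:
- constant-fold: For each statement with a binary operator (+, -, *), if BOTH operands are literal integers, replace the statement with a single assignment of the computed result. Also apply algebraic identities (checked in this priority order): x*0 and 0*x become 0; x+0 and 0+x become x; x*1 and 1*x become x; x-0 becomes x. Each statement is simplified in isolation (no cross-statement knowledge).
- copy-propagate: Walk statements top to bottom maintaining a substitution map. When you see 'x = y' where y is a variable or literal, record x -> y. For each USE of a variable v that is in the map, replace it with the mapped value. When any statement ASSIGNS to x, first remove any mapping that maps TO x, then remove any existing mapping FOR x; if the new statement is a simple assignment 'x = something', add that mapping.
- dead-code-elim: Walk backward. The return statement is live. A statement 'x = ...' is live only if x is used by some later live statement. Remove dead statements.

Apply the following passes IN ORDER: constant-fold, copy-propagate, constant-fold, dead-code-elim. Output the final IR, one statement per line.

Initial IR:
  a = 5
  x = a
  u = a
  v = u + x
  c = 0 - a
  b = 8 * x
  t = c
  return a
After constant-fold (8 stmts):
  a = 5
  x = a
  u = a
  v = u + x
  c = 0 - a
  b = 8 * x
  t = c
  return a
After copy-propagate (8 stmts):
  a = 5
  x = 5
  u = 5
  v = 5 + 5
  c = 0 - 5
  b = 8 * 5
  t = c
  return 5
After constant-fold (8 stmts):
  a = 5
  x = 5
  u = 5
  v = 10
  c = -5
  b = 40
  t = c
  return 5
After dead-code-elim (1 stmts):
  return 5

Answer: return 5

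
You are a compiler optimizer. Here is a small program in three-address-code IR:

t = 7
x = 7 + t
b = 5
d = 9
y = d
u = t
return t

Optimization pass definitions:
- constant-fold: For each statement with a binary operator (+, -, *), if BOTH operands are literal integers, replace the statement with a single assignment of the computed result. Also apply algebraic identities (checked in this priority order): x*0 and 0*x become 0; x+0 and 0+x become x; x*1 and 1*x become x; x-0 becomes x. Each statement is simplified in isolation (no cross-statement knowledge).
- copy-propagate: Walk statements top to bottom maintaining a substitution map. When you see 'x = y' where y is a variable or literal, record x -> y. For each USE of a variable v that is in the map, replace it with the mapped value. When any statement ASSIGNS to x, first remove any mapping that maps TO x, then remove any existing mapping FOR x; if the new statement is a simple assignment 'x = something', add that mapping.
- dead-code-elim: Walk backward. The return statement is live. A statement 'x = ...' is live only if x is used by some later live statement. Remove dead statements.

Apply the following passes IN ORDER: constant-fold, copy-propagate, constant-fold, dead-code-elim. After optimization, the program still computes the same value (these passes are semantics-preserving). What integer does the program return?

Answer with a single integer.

Answer: 7

Derivation:
Initial IR:
  t = 7
  x = 7 + t
  b = 5
  d = 9
  y = d
  u = t
  return t
After constant-fold (7 stmts):
  t = 7
  x = 7 + t
  b = 5
  d = 9
  y = d
  u = t
  return t
After copy-propagate (7 stmts):
  t = 7
  x = 7 + 7
  b = 5
  d = 9
  y = 9
  u = 7
  return 7
After constant-fold (7 stmts):
  t = 7
  x = 14
  b = 5
  d = 9
  y = 9
  u = 7
  return 7
After dead-code-elim (1 stmts):
  return 7
Evaluate:
  t = 7  =>  t = 7
  x = 7 + t  =>  x = 14
  b = 5  =>  b = 5
  d = 9  =>  d = 9
  y = d  =>  y = 9
  u = t  =>  u = 7
  return t = 7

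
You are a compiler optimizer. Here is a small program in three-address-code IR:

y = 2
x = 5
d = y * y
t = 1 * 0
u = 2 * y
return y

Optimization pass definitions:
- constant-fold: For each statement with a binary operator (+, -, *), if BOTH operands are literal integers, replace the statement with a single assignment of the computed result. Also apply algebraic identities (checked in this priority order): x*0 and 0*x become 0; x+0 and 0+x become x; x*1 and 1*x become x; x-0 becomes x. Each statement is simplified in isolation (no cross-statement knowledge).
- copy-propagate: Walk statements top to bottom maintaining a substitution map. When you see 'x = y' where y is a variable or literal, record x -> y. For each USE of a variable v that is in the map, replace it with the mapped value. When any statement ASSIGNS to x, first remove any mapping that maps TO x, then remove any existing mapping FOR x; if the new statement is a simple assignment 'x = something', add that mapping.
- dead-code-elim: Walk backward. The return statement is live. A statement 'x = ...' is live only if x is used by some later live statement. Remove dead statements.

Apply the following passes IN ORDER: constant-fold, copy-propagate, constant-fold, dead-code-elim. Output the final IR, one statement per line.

Initial IR:
  y = 2
  x = 5
  d = y * y
  t = 1 * 0
  u = 2 * y
  return y
After constant-fold (6 stmts):
  y = 2
  x = 5
  d = y * y
  t = 0
  u = 2 * y
  return y
After copy-propagate (6 stmts):
  y = 2
  x = 5
  d = 2 * 2
  t = 0
  u = 2 * 2
  return 2
After constant-fold (6 stmts):
  y = 2
  x = 5
  d = 4
  t = 0
  u = 4
  return 2
After dead-code-elim (1 stmts):
  return 2

Answer: return 2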